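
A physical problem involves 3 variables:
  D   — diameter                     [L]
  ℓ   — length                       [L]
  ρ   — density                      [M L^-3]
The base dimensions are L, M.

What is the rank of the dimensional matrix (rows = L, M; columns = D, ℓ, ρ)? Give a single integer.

2

Exponent matrix [L,M] × [D,ℓ,ρ]:
  L: [ 1  1 -3]
  M: [ 0  0  1]
RREF → pivots at {D,ρ} ⇒ r = 2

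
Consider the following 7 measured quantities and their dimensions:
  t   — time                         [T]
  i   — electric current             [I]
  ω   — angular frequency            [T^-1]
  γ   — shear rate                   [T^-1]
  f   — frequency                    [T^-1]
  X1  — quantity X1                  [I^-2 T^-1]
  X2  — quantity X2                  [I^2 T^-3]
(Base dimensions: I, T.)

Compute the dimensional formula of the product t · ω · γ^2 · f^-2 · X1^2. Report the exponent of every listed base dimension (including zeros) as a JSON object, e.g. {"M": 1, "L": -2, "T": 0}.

{"I": -4, "T": -2}

Dimensional matrix (I×T by t×i×ω×γ×f×X1×X2):
  I: [ 0  1  0  0  0 -2  2]
  T: [ 1  0 -1 -1 -1 -1 -3]
  [I]: (1)·0+(1)·0+(2)·0+(-2)·0+(2)·-2 = -4
  [T]: (1)·1+(1)·-1+(2)·-1+(-2)·-1+(2)·-1 = -2
⇒ I^-4 T^-2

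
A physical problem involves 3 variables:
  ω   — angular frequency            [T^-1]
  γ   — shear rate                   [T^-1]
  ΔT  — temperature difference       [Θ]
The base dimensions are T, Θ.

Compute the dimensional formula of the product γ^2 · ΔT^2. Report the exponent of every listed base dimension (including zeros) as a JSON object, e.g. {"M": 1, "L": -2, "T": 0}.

{"T": -2, "Θ": 2}

Dimensional matrix (T×Θ by ω×γ×ΔT):
  T: [-1 -1  0]
  Θ: [ 0  0  1]
  [T]: (2)·-1+(2)·0 = -2
  [Θ]: (2)·0+(2)·1 = 2
⇒ T^-2 Θ^2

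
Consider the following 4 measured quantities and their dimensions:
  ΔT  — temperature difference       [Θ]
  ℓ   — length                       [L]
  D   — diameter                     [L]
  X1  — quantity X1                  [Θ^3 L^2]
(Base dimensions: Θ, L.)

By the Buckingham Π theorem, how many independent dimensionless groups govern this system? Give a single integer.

2

Dimensional matrix (Θ×L by ΔT×ℓ×D×X1):
  Θ: [ 1  0  0  3]
  L: [ 0  1  1  2]
Echelon form has 2 nonzero rows (pivots: ΔT,ℓ)
Π count = n − r = 4 − 2 = 2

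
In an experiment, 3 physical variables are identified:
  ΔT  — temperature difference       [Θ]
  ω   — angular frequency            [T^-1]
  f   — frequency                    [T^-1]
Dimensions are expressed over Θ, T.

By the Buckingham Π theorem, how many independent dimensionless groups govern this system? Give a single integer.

1

Exponent matrix [Θ,T] × [ΔT,ω,f]:
  Θ: [ 1  0  0]
  T: [ 0 -1 -1]
Row reduction gives pivot columns ΔT,ω; rank = 2
3 vars − rank 2 = 1 Π group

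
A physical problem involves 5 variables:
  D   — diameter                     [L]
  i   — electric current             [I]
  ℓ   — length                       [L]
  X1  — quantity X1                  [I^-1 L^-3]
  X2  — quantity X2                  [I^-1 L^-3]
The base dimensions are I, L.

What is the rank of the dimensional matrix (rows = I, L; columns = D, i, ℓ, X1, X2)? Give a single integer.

Dimensional matrix (I×L by D×i×ℓ×X1×X2):
  I: [ 0  1  0 -1 -1]
  L: [ 1  0  1 -3 -3]
RREF → pivots at {D,i} ⇒ r = 2

2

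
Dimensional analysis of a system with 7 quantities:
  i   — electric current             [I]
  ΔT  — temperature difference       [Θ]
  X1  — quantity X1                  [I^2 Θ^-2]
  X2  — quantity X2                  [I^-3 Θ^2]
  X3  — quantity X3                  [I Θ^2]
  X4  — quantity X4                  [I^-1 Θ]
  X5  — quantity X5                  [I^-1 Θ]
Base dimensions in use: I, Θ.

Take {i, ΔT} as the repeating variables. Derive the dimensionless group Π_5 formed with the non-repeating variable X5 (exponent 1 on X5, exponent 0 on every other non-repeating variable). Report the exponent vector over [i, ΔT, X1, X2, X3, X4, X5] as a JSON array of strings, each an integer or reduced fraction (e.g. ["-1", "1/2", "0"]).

["1", "-1", "0", "0", "0", "0", "1"]

Exponent matrix [I,Θ] × [i,ΔT,X1,X2,X3,X4,X5]:
  I: [ 1  0  2 -3  1 -1 -1]
  Θ: [ 0  1 -2  2  2  1  1]
Row reduction gives pivot columns i,ΔT; rank = 2
Pivot set = {i,ΔT}, free = {X1,X2,X3,X4,X5}
RREF:
  r0: [   1    0    2   -3    1   -1   -1]
  r1: [   0    1   -2    2    2    1    1]
Fix exponent of X5 at 1, X1 at 0, X2 at 0, X3 at 0, X4 at 0; solve each RREF row for its pivot's exponent:
  r0: exp(i) + (-1)·1 = 0 ⇒ exp(i) = 1
  r1: exp(ΔT) + (1)·1 = 0 ⇒ exp(ΔT) = -1
Π_5 = i · ΔT^-1 · X5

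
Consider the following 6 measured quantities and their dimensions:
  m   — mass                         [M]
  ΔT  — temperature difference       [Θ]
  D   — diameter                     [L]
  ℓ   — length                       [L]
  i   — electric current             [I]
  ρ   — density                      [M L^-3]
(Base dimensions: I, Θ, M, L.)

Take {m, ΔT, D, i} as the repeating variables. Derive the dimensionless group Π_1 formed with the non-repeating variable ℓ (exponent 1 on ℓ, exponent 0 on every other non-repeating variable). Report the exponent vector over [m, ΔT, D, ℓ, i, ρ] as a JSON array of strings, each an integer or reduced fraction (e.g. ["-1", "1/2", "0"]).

["0", "0", "-1", "1", "0", "0"]

Dimensional matrix (I×Θ×M×L by m×ΔT×D×ℓ×i×ρ):
  I: [ 0  0  0  0  1  0]
  Θ: [ 0  1  0  0  0  0]
  M: [ 1  0  0  0  0  1]
  L: [ 0  0  1  1  0 -3]
Echelon form has 4 nonzero rows (pivots: m,ΔT,D,i)
Repeat: m,ΔT,D,i; free: ℓ,ρ
RREF:
  r0: [   1    0    0    0    0    1]
  r1: [   0    1    0    0    0    0]
  r2: [   0    0    1    1    0   -3]
  r3: [   0    0    0    0    1    0]
Fix exponent of ℓ at 1, ρ at 0; solve each RREF row for its pivot's exponent:
  r0: exp(m) + (0)·1 = 0 ⇒ exp(m) = 0
  r1: exp(ΔT) + (0)·1 = 0 ⇒ exp(ΔT) = 0
  r2: exp(D) + (1)·1 = 0 ⇒ exp(D) = -1
  r3: exp(i) + (0)·1 = 0 ⇒ exp(i) = 0
Π_1 = D^-1 · ℓ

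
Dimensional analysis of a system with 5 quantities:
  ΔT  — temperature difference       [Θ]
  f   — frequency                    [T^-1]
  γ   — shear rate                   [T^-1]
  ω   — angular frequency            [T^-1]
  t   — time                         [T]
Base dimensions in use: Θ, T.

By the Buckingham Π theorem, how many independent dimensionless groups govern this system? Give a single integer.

3

Write exponents as rows Θ,T / cols ΔT,f,γ,ω,t:
  Θ: [ 1  0  0  0  0]
  T: [ 0 -1 -1 -1  1]
Echelon form has 2 nonzero rows (pivots: ΔT,f)
n=5, r=2 ⇒ 3 dimensionless groups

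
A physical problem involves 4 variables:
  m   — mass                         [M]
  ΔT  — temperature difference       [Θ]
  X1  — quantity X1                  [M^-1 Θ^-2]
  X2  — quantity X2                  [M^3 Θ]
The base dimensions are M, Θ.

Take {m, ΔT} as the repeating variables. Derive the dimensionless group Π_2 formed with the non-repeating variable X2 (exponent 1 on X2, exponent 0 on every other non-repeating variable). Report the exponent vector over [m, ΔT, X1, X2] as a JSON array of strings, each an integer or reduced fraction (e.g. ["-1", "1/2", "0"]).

["-3", "-1", "0", "1"]

Dimensional matrix (M×Θ by m×ΔT×X1×X2):
  M: [ 1  0 -1  3]
  Θ: [ 0  1 -2  1]
Echelon form has 2 nonzero rows (pivots: m,ΔT)
Repeat: m,ΔT; free: X1,X2
RREF:
  r0: [   1    0   -1    3]
  r1: [   0    1   -2    1]
Fix exponent of X2 at 1, X1 at 0; solve each RREF row for its pivot's exponent:
  r0: exp(m) + (3)·1 = 0 ⇒ exp(m) = -3
  r1: exp(ΔT) + (1)·1 = 0 ⇒ exp(ΔT) = -1
Π_2 = m^-3 · ΔT^-1 · X2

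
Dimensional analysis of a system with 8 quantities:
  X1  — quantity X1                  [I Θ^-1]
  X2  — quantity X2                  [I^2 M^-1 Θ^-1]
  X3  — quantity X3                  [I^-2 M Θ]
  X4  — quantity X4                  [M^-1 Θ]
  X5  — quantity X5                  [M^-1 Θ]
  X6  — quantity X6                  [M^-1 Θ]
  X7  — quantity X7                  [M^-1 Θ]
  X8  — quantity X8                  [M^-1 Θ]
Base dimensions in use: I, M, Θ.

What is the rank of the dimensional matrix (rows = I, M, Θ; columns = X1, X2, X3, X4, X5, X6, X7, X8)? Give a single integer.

Write exponents as rows I,M,Θ / cols X1,X2,X3,X4,X5,X6,X7,X8:
  I: [ 1  2 -2  0  0  0  0  0]
  M: [ 0 -1  1 -1 -1 -1 -1 -1]
  Θ: [-1 -1  1  1  1  1  1  1]
Echelon form has 2 nonzero rows (pivots: X1,X2)

2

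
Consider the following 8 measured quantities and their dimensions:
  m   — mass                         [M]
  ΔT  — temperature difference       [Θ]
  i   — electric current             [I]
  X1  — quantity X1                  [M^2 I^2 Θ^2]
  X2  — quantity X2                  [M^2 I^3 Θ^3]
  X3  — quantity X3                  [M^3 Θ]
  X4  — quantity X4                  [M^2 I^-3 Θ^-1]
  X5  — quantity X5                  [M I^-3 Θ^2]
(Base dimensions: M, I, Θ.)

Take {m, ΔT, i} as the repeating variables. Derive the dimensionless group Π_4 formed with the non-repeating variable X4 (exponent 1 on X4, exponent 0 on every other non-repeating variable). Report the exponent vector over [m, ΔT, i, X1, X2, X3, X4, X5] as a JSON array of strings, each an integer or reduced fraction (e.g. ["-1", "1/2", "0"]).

["-2", "1", "3", "0", "0", "0", "1", "0"]

Dimensional matrix (M×I×Θ by m×ΔT×i×X1×X2×X3×X4×X5):
  M: [ 1  0  0  2  2  3  2  1]
  I: [ 0  0  1  2  3  0 -3 -3]
  Θ: [ 0  1  0  2  3  1 -1  2]
RREF → pivots at {m,ΔT,i} ⇒ r = 3
Repeat: m,ΔT,i; free: X1,X2,X3,X4,X5
RREF:
  r0: [   1    0    0    2    2    3    2    1]
  r1: [   0    1    0    2    3    1   -1    2]
  r2: [   0    0    1    2    3    0   -3   -3]
Fix exponent of X4 at 1, X1 at 0, X2 at 0, X3 at 0, X5 at 0; solve each RREF row for its pivot's exponent:
  r0: exp(m) + (2)·1 = 0 ⇒ exp(m) = -2
  r1: exp(ΔT) + (-1)·1 = 0 ⇒ exp(ΔT) = 1
  r2: exp(i) + (-3)·1 = 0 ⇒ exp(i) = 3
Π_4 = m^-2 · ΔT · i^3 · X4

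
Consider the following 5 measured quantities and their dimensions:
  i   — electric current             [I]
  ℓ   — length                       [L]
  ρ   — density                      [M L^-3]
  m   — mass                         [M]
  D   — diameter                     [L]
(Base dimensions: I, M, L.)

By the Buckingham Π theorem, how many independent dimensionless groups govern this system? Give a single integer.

Dimensional matrix (I×M×L by i×ℓ×ρ×m×D):
  I: [ 1  0  0  0  0]
  M: [ 0  0  1  1  0]
  L: [ 0  1 -3  0  1]
Row reduction gives pivot columns i,ℓ,ρ; rank = 3
5 vars − rank 3 = 2 Π groups

2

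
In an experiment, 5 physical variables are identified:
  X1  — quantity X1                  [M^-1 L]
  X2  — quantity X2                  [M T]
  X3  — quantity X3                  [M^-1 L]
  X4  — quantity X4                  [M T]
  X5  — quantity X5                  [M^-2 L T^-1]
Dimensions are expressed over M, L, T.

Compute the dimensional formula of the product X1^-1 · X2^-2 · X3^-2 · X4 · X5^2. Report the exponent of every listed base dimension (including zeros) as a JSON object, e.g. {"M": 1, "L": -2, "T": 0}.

{"M": -2, "L": -1, "T": -3}

Write exponents as rows M,L,T / cols X1,X2,X3,X4,X5:
  M: [-1  1 -1  1 -2]
  L: [ 1  0  1  0  1]
  T: [ 0  1  0  1 -1]
  [M]: (-1)·-1+(-2)·1+(-2)·-1+(1)·1+(2)·-2 = -2
  [L]: (-1)·1+(-2)·0+(-2)·1+(1)·0+(2)·1 = -1
  [T]: (-1)·0+(-2)·1+(-2)·0+(1)·1+(2)·-1 = -3
⇒ M^-2 L^-1 T^-3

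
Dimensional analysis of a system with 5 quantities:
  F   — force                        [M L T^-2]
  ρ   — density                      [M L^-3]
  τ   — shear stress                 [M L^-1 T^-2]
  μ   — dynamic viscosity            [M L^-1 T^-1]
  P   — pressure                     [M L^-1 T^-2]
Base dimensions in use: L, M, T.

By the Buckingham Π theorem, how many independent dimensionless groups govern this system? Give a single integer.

2

Dimensional matrix (L×M×T by F×ρ×τ×μ×P):
  L: [ 1 -3 -1 -1 -1]
  M: [ 1  1  1  1  1]
  T: [-2  0 -2 -1 -2]
RREF → pivots at {F,ρ,τ} ⇒ r = 3
Π count = n − r = 5 − 3 = 2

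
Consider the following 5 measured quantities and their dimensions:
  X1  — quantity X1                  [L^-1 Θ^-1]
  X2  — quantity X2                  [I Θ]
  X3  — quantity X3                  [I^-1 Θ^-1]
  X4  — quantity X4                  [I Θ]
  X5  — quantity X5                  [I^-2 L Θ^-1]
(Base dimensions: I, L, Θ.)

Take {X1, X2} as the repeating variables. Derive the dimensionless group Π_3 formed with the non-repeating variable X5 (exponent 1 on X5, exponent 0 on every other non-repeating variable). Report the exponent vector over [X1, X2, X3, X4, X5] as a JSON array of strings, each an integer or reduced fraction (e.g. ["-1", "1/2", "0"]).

["1", "2", "0", "0", "1"]

Write exponents as rows I,L,Θ / cols X1,X2,X3,X4,X5:
  I: [ 0  1 -1  1 -2]
  L: [-1  0  0  0  1]
  Θ: [-1  1 -1  1 -1]
Row reduction gives pivot columns X1,X2; rank = 2
Pivot set = {X1,X2}, free = {X3,X4,X5}
RREF:
  r0: [   1    0    0    0   -1]
  r1: [   0    1   -1    1   -2]
  r2: [   0    0    0    0    0]
Fix exponent of X5 at 1, X3 at 0, X4 at 0; solve each RREF row for its pivot's exponent:
  r0: exp(X1) + (-1)·1 = 0 ⇒ exp(X1) = 1
  r1: exp(X2) + (-2)·1 = 0 ⇒ exp(X2) = 2
Π_3 = X1 · X2^2 · X5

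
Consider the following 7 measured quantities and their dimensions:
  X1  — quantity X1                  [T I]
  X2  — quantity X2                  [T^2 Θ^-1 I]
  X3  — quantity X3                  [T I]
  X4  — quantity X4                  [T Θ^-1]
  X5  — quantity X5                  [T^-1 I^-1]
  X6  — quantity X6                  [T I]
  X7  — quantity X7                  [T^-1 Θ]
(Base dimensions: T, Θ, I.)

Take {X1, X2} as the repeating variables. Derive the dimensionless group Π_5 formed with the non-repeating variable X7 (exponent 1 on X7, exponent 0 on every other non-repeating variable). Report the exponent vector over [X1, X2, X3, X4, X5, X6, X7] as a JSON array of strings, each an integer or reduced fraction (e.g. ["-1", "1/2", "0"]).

Write exponents as rows T,Θ,I / cols X1,X2,X3,X4,X5,X6,X7:
  T: [ 1  2  1  1 -1  1 -1]
  Θ: [ 0 -1  0 -1  0  0  1]
  I: [ 1  1  1  0 -1  1  0]
Echelon form has 2 nonzero rows (pivots: X1,X2)
Pivot set = {X1,X2}, free = {X3,X4,X5,X6,X7}
RREF:
  r0: [   1    0    1   -1   -1    1    1]
  r1: [   0    1    0    1    0    0   -1]
  r2: [   0    0    0    0    0    0    0]
Fix exponent of X7 at 1, X3 at 0, X4 at 0, X5 at 0, X6 at 0; solve each RREF row for its pivot's exponent:
  r0: exp(X1) + (1)·1 = 0 ⇒ exp(X1) = -1
  r1: exp(X2) + (-1)·1 = 0 ⇒ exp(X2) = 1
Π_5 = X1^-1 · X2 · X7

["-1", "1", "0", "0", "0", "0", "1"]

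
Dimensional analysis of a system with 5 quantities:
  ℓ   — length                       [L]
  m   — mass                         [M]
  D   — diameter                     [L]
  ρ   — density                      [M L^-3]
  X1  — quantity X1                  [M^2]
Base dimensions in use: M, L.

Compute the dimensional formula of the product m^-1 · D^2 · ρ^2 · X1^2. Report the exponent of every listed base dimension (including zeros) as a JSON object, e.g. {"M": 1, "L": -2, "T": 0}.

{"M": 5, "L": -4}

Dimensional matrix (M×L by ℓ×m×D×ρ×X1):
  M: [ 0  1  0  1  2]
  L: [ 1  0  1 -3  0]
  [M]: (-1)·1+(2)·0+(2)·1+(2)·2 = 5
  [L]: (-1)·0+(2)·1+(2)·-3+(2)·0 = -4
⇒ M^5 L^-4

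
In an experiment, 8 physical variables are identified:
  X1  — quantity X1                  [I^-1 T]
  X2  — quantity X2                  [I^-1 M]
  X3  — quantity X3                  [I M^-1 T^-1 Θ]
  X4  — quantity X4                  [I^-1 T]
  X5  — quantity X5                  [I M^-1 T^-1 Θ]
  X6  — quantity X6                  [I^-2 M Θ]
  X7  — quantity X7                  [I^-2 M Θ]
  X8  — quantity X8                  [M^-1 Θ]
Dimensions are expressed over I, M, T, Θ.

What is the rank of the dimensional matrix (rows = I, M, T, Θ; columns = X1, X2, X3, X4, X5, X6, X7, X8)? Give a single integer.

3

Dimensional matrix (I×M×T×Θ by X1×X2×X3×X4×X5×X6×X7×X8):
  I: [-1 -1  1 -1  1 -2 -2  0]
  M: [ 0  1 -1  0 -1  1  1 -1]
  T: [ 1  0 -1  1 -1  0  0  0]
  Θ: [ 0  0  1  0  1  1  1  1]
Echelon form has 3 nonzero rows (pivots: X1,X2,X3)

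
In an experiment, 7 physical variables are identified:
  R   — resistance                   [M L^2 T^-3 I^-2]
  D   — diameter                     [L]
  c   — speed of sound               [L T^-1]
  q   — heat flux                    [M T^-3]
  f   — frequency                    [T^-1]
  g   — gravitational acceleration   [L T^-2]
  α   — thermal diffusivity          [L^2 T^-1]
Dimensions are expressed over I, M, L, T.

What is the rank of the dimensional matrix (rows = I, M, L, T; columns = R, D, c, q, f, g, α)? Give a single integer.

4

Exponent matrix [I,M,L,T] × [R,D,c,q,f,g,α]:
  I: [-2  0  0  0  0  0  0]
  M: [ 1  0  0  1  0  0  0]
  L: [ 2  1  1  0  0  1  2]
  T: [-3  0 -1 -3 -1 -2 -1]
Echelon form has 4 nonzero rows (pivots: R,D,c,q)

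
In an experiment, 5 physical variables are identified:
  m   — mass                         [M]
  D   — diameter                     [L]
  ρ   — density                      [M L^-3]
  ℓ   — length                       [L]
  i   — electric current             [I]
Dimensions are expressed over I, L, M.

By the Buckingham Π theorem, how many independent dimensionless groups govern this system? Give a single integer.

2

Dimensional matrix (I×L×M by m×D×ρ×ℓ×i):
  I: [ 0  0  0  0  1]
  L: [ 0  1 -3  1  0]
  M: [ 1  0  1  0  0]
Echelon form has 3 nonzero rows (pivots: m,D,i)
Π count = n − r = 5 − 3 = 2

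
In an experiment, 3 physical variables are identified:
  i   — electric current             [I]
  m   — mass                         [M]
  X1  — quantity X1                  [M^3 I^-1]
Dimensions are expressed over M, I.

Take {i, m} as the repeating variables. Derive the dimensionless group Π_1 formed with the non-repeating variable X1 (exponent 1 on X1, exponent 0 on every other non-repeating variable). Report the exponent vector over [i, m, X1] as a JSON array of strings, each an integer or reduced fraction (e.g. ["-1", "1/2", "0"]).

["1", "-3", "1"]

Write exponents as rows M,I / cols i,m,X1:
  M: [ 0  1  3]
  I: [ 1  0 -1]
Echelon form has 2 nonzero rows (pivots: i,m)
Repeat: i,m; free: X1
RREF:
  r0: [   1    0   -1]
  r1: [   0    1    3]
Fix exponent of X1 at 1; solve each RREF row for its pivot's exponent:
  r0: exp(i) + (-1)·1 = 0 ⇒ exp(i) = 1
  r1: exp(m) + (3)·1 = 0 ⇒ exp(m) = -3
Π_1 = i · m^-3 · X1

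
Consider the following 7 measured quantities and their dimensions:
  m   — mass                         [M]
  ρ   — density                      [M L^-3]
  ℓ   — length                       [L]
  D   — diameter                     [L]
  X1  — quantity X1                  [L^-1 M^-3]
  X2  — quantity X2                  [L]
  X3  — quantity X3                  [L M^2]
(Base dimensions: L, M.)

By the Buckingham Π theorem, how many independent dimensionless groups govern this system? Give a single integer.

5

Exponent matrix [L,M] × [m,ρ,ℓ,D,X1,X2,X3]:
  L: [ 0 -3  1  1 -1  1  1]
  M: [ 1  1  0  0 -3  0  2]
Row reduction gives pivot columns m,ρ; rank = 2
Π count = n − r = 7 − 2 = 5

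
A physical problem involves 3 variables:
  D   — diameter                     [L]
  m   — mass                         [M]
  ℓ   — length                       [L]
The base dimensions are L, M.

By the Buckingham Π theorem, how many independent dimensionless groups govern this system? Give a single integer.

Write exponents as rows L,M / cols D,m,ℓ:
  L: [ 1  0  1]
  M: [ 0  1  0]
Row reduction gives pivot columns D,m; rank = 2
Π count = n − r = 3 − 2 = 1

1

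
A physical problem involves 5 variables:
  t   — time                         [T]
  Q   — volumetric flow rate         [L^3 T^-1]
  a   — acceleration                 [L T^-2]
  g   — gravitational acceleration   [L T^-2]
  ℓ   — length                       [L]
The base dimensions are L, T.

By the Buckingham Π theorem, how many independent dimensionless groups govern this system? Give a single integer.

Exponent matrix [L,T] × [t,Q,a,g,ℓ]:
  L: [ 0  3  1  1  1]
  T: [ 1 -1 -2 -2  0]
Echelon form has 2 nonzero rows (pivots: t,Q)
Π count = n − r = 5 − 2 = 3

3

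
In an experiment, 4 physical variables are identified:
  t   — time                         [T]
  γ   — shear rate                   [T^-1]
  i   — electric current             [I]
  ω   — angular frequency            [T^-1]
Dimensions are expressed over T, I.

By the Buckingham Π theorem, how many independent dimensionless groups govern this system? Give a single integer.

Dimensional matrix (T×I by t×γ×i×ω):
  T: [ 1 -1  0 -1]
  I: [ 0  0  1  0]
RREF → pivots at {t,i} ⇒ r = 2
n=4, r=2 ⇒ 2 dimensionless groups

2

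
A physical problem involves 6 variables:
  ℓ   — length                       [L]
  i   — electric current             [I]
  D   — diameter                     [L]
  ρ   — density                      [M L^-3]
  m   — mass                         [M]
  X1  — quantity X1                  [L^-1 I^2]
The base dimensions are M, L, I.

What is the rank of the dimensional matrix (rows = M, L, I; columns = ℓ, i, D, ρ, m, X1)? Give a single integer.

Write exponents as rows M,L,I / cols ℓ,i,D,ρ,m,X1:
  M: [ 0  0  0  1  1  0]
  L: [ 1  0  1 -3  0 -1]
  I: [ 0  1  0  0  0  2]
Row reduction gives pivot columns ℓ,i,ρ; rank = 3

3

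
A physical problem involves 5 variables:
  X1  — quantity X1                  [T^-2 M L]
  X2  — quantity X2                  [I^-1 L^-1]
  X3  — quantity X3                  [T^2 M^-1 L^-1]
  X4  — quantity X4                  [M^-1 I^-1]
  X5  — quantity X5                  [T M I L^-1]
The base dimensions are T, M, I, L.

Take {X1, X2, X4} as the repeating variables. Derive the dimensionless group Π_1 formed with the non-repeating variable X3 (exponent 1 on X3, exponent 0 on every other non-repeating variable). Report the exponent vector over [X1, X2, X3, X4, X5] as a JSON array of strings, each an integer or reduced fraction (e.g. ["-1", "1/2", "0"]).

Write exponents as rows T,M,I,L / cols X1,X2,X3,X4,X5:
  T: [-2  0  2  0  1]
  M: [ 1  0 -1 -1  1]
  I: [ 0 -1  0 -1  1]
  L: [ 1 -1 -1  0 -1]
Echelon form has 3 nonzero rows (pivots: X1,X2,X4)
Repeat: X1,X2,X4; free: X3,X5
RREF:
  r0: [   1    0   -1    0 -1/2]
  r1: [   0    1    0    0  1/2]
  r2: [   0    0    0    1 -3/2]
  r3: [   0    0    0    0    0]
Fix exponent of X3 at 1, X5 at 0; solve each RREF row for its pivot's exponent:
  r0: exp(X1) + (-1)·1 = 0 ⇒ exp(X1) = 1
  r1: exp(X2) + (0)·1 = 0 ⇒ exp(X2) = 0
  r2: exp(X4) + (0)·1 = 0 ⇒ exp(X4) = 0
Π_1 = X1 · X3

["1", "0", "1", "0", "0"]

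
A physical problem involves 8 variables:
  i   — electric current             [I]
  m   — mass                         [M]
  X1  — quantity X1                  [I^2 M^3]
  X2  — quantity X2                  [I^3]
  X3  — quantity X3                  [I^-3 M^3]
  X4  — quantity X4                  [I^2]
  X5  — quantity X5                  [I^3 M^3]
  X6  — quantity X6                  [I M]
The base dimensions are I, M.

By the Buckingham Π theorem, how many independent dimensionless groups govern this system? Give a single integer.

6

Dimensional matrix (I×M by i×m×X1×X2×X3×X4×X5×X6):
  I: [ 1  0  2  3 -3  2  3  1]
  M: [ 0  1  3  0  3  0  3  1]
RREF → pivots at {i,m} ⇒ r = 2
n=8, r=2 ⇒ 6 dimensionless groups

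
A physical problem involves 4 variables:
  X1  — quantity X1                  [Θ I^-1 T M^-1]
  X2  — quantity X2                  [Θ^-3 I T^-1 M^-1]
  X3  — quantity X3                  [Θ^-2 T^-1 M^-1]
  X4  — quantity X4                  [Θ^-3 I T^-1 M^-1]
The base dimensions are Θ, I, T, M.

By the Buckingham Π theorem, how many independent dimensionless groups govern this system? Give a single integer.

1

Write exponents as rows Θ,I,T,M / cols X1,X2,X3,X4:
  Θ: [ 1 -3 -2 -3]
  I: [-1  1  0  1]
  T: [ 1 -1 -1 -1]
  M: [-1 -1 -1 -1]
Echelon form has 3 nonzero rows (pivots: X1,X2,X3)
n=4, r=3 ⇒ 1 dimensionless group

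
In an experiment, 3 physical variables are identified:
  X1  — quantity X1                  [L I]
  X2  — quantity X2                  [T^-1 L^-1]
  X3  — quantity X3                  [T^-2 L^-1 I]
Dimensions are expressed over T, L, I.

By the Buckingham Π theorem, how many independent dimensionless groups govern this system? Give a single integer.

1

Exponent matrix [T,L,I] × [X1,X2,X3]:
  T: [ 0 -1 -2]
  L: [ 1 -1 -1]
  I: [ 1  0  1]
RREF → pivots at {X1,X2} ⇒ r = 2
3 vars − rank 2 = 1 Π group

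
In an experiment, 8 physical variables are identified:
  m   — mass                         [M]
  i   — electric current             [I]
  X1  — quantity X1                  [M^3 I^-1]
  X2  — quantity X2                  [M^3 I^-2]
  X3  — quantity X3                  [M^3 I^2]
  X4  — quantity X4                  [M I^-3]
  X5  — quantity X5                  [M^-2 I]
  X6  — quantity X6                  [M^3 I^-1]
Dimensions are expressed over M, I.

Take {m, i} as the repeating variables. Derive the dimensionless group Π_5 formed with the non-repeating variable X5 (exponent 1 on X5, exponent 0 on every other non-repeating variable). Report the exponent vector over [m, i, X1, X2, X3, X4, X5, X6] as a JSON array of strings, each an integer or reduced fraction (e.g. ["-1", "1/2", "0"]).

["2", "-1", "0", "0", "0", "0", "1", "0"]

Exponent matrix [M,I] × [m,i,X1,X2,X3,X4,X5,X6]:
  M: [ 1  0  3  3  3  1 -2  3]
  I: [ 0  1 -1 -2  2 -3  1 -1]
Echelon form has 2 nonzero rows (pivots: m,i)
Repeat: m,i; free: X1,X2,X3,X4,X5,X6
RREF:
  r0: [   1    0    3    3    3    1   -2    3]
  r1: [   0    1   -1   -2    2   -3    1   -1]
Fix exponent of X5 at 1, X1 at 0, X2 at 0, X3 at 0, X4 at 0, X6 at 0; solve each RREF row for its pivot's exponent:
  r0: exp(m) + (-2)·1 = 0 ⇒ exp(m) = 2
  r1: exp(i) + (1)·1 = 0 ⇒ exp(i) = -1
Π_5 = m^2 · i^-1 · X5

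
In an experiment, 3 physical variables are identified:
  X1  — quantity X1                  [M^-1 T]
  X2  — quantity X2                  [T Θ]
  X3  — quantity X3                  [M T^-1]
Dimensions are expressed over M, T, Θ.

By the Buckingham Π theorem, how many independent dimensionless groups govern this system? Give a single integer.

Dimensional matrix (M×T×Θ by X1×X2×X3):
  M: [-1  0  1]
  T: [ 1  1 -1]
  Θ: [ 0  1  0]
Echelon form has 2 nonzero rows (pivots: X1,X2)
3 vars − rank 2 = 1 Π group

1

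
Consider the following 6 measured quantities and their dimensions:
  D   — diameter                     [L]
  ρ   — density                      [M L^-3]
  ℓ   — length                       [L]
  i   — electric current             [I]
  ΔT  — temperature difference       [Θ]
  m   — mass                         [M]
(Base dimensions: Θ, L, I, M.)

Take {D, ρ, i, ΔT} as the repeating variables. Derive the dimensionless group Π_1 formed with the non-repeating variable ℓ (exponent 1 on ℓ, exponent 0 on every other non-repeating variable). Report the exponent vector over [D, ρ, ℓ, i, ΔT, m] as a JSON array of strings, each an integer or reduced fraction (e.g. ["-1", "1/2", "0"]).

["-1", "0", "1", "0", "0", "0"]

Dimensional matrix (Θ×L×I×M by D×ρ×ℓ×i×ΔT×m):
  Θ: [ 0  0  0  0  1  0]
  L: [ 1 -3  1  0  0  0]
  I: [ 0  0  0  1  0  0]
  M: [ 0  1  0  0  0  1]
Echelon form has 4 nonzero rows (pivots: D,ρ,i,ΔT)
Repeat: D,ρ,i,ΔT; free: ℓ,m
RREF:
  r0: [   1    0    1    0    0    3]
  r1: [   0    1    0    0    0    1]
  r2: [   0    0    0    1    0    0]
  r3: [   0    0    0    0    1    0]
Fix exponent of ℓ at 1, m at 0; solve each RREF row for its pivot's exponent:
  r0: exp(D) + (1)·1 = 0 ⇒ exp(D) = -1
  r1: exp(ρ) + (0)·1 = 0 ⇒ exp(ρ) = 0
  r2: exp(i) + (0)·1 = 0 ⇒ exp(i) = 0
  r3: exp(ΔT) + (0)·1 = 0 ⇒ exp(ΔT) = 0
Π_1 = D^-1 · ℓ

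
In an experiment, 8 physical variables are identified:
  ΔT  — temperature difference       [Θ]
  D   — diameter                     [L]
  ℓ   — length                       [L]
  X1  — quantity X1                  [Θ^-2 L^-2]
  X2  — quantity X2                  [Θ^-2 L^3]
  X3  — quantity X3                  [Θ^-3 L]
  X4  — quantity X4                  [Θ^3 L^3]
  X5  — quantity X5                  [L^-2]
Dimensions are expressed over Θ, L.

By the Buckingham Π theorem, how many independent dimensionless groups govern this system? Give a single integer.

6

Dimensional matrix (Θ×L by ΔT×D×ℓ×X1×X2×X3×X4×X5):
  Θ: [ 1  0  0 -2 -2 -3  3  0]
  L: [ 0  1  1 -2  3  1  3 -2]
RREF → pivots at {ΔT,D} ⇒ r = 2
Π count = n − r = 8 − 2 = 6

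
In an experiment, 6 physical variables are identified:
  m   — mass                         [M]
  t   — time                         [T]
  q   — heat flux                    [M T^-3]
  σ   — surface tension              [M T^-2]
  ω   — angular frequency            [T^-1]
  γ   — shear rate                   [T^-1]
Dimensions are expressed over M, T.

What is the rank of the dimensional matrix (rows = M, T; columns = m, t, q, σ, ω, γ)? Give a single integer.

2

Dimensional matrix (M×T by m×t×q×σ×ω×γ):
  M: [ 1  0  1  1  0  0]
  T: [ 0  1 -3 -2 -1 -1]
Echelon form has 2 nonzero rows (pivots: m,t)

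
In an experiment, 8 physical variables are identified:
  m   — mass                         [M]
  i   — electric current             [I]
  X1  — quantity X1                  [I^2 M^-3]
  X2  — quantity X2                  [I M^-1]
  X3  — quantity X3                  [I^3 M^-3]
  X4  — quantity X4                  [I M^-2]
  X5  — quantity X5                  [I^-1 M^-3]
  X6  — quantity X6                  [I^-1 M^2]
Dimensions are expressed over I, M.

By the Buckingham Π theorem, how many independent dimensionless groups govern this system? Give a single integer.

6

Write exponents as rows I,M / cols m,i,X1,X2,X3,X4,X5,X6:
  I: [ 0  1  2  1  3  1 -1 -1]
  M: [ 1  0 -3 -1 -3 -2 -3  2]
RREF → pivots at {m,i} ⇒ r = 2
Π count = n − r = 8 − 2 = 6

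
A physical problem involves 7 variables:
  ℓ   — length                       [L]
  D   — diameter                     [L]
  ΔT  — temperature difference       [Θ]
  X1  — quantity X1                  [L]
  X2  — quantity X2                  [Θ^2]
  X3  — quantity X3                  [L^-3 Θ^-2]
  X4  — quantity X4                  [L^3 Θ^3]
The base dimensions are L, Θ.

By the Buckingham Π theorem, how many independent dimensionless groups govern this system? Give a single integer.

Dimensional matrix (L×Θ by ℓ×D×ΔT×X1×X2×X3×X4):
  L: [ 1  1  0  1  0 -3  3]
  Θ: [ 0  0  1  0  2 -2  3]
Echelon form has 2 nonzero rows (pivots: ℓ,ΔT)
7 vars − rank 2 = 5 Π groups

5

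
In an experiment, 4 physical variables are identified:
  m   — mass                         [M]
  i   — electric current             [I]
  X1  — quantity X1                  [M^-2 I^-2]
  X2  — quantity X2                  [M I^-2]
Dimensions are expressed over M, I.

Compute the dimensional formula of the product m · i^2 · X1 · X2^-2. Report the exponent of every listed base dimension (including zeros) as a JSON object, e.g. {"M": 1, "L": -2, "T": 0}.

{"M": -3, "I": 4}

Exponent matrix [M,I] × [m,i,X1,X2]:
  M: [ 1  0 -2  1]
  I: [ 0  1 -2 -2]
  [M]: (1)·1+(2)·0+(1)·-2+(-2)·1 = -3
  [I]: (1)·0+(2)·1+(1)·-2+(-2)·-2 = 4
⇒ M^-3 I^4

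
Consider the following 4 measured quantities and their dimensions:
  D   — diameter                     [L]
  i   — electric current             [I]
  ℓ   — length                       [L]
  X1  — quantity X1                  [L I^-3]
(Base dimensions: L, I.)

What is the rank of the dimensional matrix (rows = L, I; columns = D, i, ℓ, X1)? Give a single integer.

Exponent matrix [L,I] × [D,i,ℓ,X1]:
  L: [ 1  0  1  1]
  I: [ 0  1  0 -3]
Row reduction gives pivot columns D,i; rank = 2

2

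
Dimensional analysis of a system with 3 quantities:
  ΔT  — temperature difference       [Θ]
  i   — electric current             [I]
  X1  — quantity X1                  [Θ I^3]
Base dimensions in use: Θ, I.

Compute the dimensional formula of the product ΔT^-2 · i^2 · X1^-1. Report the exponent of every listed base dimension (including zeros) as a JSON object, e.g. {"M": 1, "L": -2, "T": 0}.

{"Θ": -3, "I": -1}

Dimensional matrix (Θ×I by ΔT×i×X1):
  Θ: [ 1  0  1]
  I: [ 0  1  3]
  [Θ]: (-2)·1+(2)·0+(-1)·1 = -3
  [I]: (-2)·0+(2)·1+(-1)·3 = -1
⇒ Θ^-3 I^-1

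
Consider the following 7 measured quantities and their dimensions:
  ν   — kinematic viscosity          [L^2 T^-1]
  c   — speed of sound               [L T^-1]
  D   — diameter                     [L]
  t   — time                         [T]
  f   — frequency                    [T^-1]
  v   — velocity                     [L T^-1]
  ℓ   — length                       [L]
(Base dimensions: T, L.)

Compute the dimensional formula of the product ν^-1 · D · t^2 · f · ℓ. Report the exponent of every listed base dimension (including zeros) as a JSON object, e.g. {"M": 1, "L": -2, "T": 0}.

Exponent matrix [T,L] × [ν,c,D,t,f,v,ℓ]:
  T: [-1 -1  0  1 -1 -1  0]
  L: [ 2  1  1  0  0  1  1]
  [T]: (-1)·-1+(1)·0+(2)·1+(1)·-1+(1)·0 = 2
  [L]: (-1)·2+(1)·1+(2)·0+(1)·0+(1)·1 = 0
⇒ T^2

{"T": 2, "L": 0}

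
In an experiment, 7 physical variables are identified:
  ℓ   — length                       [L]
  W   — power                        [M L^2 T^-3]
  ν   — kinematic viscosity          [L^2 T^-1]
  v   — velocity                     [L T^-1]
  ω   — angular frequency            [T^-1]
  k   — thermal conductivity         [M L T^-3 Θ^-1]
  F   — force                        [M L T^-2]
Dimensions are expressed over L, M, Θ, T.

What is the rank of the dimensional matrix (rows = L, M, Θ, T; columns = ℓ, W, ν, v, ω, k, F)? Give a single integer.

4

Exponent matrix [L,M,Θ,T] × [ℓ,W,ν,v,ω,k,F]:
  L: [ 1  2  2  1  0  1  1]
  M: [ 0  1  0  0  0  1  1]
  Θ: [ 0  0  0  0  0 -1  0]
  T: [ 0 -3 -1 -1 -1 -3 -2]
RREF → pivots at {ℓ,W,ν,k} ⇒ r = 4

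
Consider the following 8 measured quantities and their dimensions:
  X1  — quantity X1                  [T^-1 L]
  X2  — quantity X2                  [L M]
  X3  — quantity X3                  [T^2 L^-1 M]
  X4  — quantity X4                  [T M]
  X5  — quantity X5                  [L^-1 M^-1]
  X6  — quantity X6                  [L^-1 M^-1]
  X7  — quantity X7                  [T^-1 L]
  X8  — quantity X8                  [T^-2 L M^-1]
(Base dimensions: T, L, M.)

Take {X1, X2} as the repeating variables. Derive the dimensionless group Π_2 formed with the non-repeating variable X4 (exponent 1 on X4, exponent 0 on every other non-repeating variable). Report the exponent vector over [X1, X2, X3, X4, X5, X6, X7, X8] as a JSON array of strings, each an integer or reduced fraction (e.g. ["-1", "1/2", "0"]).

Write exponents as rows T,L,M / cols X1,X2,X3,X4,X5,X6,X7,X8:
  T: [-1  0  2  1  0  0 -1 -2]
  L: [ 1  1 -1  0 -1 -1  1  1]
  M: [ 0  1  1  1 -1 -1  0 -1]
Row reduction gives pivot columns X1,X2; rank = 2
Repeat: X1,X2; free: X3,X4,X5,X6,X7,X8
RREF:
  r0: [   1    0   -2   -1    0    0    1    2]
  r1: [   0    1    1    1   -1   -1    0   -1]
  r2: [   0    0    0    0    0    0    0    0]
Fix exponent of X4 at 1, X3 at 0, X5 at 0, X6 at 0, X7 at 0, X8 at 0; solve each RREF row for its pivot's exponent:
  r0: exp(X1) + (-1)·1 = 0 ⇒ exp(X1) = 1
  r1: exp(X2) + (1)·1 = 0 ⇒ exp(X2) = -1
Π_2 = X1 · X2^-1 · X4

["1", "-1", "0", "1", "0", "0", "0", "0"]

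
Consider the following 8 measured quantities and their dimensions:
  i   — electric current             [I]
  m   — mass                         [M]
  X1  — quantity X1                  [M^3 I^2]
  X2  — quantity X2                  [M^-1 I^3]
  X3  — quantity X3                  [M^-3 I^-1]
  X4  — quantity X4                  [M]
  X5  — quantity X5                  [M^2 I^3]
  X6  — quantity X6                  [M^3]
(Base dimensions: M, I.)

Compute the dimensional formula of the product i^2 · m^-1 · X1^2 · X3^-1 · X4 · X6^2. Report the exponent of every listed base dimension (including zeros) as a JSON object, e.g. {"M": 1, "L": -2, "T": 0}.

{"M": 15, "I": 7}

Write exponents as rows M,I / cols i,m,X1,X2,X3,X4,X5,X6:
  M: [ 0  1  3 -1 -3  1  2  3]
  I: [ 1  0  2  3 -1  0  3  0]
  [M]: (2)·0+(-1)·1+(2)·3+(-1)·-3+(1)·1+(2)·3 = 15
  [I]: (2)·1+(-1)·0+(2)·2+(-1)·-1+(1)·0+(2)·0 = 7
⇒ M^15 I^7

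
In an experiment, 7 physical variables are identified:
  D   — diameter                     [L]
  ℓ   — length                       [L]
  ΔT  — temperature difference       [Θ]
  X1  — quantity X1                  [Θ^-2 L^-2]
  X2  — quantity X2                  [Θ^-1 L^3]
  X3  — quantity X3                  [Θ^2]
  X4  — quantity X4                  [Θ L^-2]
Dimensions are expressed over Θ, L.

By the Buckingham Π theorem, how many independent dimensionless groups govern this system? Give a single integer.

Dimensional matrix (Θ×L by D×ℓ×ΔT×X1×X2×X3×X4):
  Θ: [ 0  0  1 -2 -1  2  1]
  L: [ 1  1  0 -2  3  0 -2]
Echelon form has 2 nonzero rows (pivots: D,ΔT)
7 vars − rank 2 = 5 Π groups

5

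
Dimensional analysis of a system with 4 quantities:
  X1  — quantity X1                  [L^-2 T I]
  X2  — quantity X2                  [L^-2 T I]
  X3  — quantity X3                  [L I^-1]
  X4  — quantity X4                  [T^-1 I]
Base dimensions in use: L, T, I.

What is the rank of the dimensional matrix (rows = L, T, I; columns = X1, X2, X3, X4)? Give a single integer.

2

Write exponents as rows L,T,I / cols X1,X2,X3,X4:
  L: [-2 -2  1  0]
  T: [ 1  1  0 -1]
  I: [ 1  1 -1  1]
RREF → pivots at {X1,X3} ⇒ r = 2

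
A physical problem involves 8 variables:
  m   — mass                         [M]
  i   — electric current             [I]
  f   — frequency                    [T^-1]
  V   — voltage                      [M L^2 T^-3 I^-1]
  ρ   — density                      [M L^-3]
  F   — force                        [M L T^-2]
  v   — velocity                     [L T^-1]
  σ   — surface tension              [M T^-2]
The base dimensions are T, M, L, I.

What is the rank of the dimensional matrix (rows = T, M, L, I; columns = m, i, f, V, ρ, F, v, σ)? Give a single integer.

Exponent matrix [T,M,L,I] × [m,i,f,V,ρ,F,v,σ]:
  T: [ 0  0 -1 -3  0 -2 -1 -2]
  M: [ 1  0  0  1  1  1  0  1]
  L: [ 0  0  0  2 -3  1  1  0]
  I: [ 0  1  0 -1  0  0  0  0]
RREF → pivots at {m,i,f,V} ⇒ r = 4

4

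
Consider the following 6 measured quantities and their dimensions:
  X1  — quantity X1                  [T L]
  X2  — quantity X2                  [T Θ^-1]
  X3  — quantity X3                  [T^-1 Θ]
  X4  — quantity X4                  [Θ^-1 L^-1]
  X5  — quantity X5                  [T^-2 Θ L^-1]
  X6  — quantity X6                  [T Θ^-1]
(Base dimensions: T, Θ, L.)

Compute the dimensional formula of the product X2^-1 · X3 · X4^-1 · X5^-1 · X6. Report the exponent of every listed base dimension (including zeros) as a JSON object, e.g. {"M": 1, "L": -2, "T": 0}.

Write exponents as rows T,Θ,L / cols X1,X2,X3,X4,X5,X6:
  T: [ 1  1 -1  0 -2  1]
  Θ: [ 0 -1  1 -1  1 -1]
  L: [ 1  0  0 -1 -1  0]
  [T]: (-1)·1+(1)·-1+(-1)·0+(-1)·-2+(1)·1 = 1
  [Θ]: (-1)·-1+(1)·1+(-1)·-1+(-1)·1+(1)·-1 = 1
  [L]: (-1)·0+(1)·0+(-1)·-1+(-1)·-1+(1)·0 = 2
⇒ T Θ L^2

{"T": 1, "Θ": 1, "L": 2}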